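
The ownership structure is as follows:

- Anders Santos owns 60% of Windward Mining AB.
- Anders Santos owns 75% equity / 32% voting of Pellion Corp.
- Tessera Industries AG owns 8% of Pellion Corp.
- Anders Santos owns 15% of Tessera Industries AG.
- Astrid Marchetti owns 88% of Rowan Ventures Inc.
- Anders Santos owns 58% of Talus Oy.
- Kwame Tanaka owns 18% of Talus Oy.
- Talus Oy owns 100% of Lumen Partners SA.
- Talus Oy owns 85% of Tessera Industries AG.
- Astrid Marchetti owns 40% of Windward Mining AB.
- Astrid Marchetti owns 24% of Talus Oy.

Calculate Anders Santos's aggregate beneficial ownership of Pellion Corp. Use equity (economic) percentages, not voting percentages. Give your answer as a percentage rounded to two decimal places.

80.14%

Anders reaches Pellion along 3 paths.
Via Talus → Tessera: 58% × 85% × 8% = 3.944%.
Via Tessera: 15% × 8% = 1.2%.
Direct stake: 75% = 75%.
Total: 3.944% + 1.2% + 75% = 80.144%.
Rounded: 80.14%.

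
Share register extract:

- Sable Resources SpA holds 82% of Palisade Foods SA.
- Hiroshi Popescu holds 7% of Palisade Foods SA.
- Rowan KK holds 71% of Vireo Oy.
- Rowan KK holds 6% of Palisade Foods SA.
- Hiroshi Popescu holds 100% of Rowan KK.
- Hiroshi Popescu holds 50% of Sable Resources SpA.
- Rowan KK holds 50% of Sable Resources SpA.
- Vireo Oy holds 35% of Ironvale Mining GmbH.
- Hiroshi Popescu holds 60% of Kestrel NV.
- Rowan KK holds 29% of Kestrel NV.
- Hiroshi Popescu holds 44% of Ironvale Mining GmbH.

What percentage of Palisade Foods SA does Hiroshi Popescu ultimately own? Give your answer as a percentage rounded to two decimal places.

95.00%

Hiroshi reaches Palisade along 4 paths.
Via Sable: 50% × 82% = 41%.
Via Rowan → Sable: 100% × 50% × 82% = 41%.
Direct stake: 7% = 7%.
Via Rowan: 100% × 6% = 6%.
Total: 41% + 41% + 7% + 6% = 95%.
Rounded: 95.00%.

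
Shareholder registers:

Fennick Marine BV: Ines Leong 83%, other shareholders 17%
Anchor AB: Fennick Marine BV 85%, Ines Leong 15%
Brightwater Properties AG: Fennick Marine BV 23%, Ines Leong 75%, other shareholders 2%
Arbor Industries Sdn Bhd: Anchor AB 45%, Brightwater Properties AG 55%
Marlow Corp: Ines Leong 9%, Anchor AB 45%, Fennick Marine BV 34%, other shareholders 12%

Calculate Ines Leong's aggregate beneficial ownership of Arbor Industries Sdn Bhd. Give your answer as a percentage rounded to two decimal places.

90.25%

Ines reaches Arbor along 4 paths.
Via Fennick → Anchor: 83% × 85% × 45% = 31.7475%.
Via Anchor: 15% × 45% = 6.75%.
Via Fennick → Brightwater: 83% × 23% × 55% = 10.4995%.
Via Brightwater: 75% × 55% = 41.25%.
Total: 31.7475% + 6.75% + 10.4995% + 41.25% = 90.247%.
Rounded: 90.25%.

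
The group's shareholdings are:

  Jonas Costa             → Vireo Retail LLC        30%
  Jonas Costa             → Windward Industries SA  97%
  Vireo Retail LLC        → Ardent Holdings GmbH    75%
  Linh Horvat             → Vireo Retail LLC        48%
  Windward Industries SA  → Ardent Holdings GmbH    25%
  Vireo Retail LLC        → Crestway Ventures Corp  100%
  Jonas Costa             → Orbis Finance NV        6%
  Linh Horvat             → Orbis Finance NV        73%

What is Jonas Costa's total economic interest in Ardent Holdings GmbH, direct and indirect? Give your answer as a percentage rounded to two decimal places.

Jonas reaches Ardent along 2 paths.
Via Windward: 97% × 25% = 24.25%.
Via Vireo: 30% × 75% = 22.5%.
Total: 24.25% + 22.5% = 46.75%.

46.75%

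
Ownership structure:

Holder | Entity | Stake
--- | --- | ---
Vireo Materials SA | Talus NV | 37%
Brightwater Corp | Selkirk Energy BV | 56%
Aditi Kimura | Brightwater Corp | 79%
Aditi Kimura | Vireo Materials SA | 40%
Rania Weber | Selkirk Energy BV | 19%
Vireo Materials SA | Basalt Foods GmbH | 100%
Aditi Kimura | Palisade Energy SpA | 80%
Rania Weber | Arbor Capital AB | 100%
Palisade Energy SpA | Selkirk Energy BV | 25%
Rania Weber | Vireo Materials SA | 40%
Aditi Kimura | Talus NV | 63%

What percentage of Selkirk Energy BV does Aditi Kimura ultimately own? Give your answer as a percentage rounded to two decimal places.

Aditi reaches Selkirk along 2 paths.
Via Palisade: 80% × 25% = 20%.
Via Brightwater: 79% × 56% = 44.24%.
Total: 20% + 44.24% = 64.24%.

64.24%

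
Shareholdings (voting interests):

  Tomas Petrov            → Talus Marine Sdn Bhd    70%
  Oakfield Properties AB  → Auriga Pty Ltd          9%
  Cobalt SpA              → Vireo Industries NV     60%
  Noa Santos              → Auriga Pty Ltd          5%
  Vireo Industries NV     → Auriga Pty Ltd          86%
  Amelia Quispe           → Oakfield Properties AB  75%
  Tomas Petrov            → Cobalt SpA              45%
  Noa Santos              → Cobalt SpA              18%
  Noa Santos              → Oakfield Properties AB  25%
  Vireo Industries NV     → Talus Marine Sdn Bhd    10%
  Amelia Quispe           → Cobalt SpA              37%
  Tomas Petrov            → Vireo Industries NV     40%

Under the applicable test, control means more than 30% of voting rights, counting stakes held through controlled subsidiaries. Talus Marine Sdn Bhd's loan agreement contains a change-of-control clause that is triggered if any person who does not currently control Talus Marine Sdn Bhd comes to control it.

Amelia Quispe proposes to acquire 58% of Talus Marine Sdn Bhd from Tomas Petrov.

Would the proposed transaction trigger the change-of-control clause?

The purchase adds only to Amelia's holdings (Tomas's stake shrinks), so Amelia is the only person who could newly come to control Talus.
Amelia holds 37% of Cobalt, so Amelia controls Cobalt.
Amelia holds 75% of Oakfield, so Amelia controls Oakfield.
Cobalt holds 60% of Vireo, so Amelia controls Vireo.
Vireo and Oakfield together hold 86% + 9% = 95% of Auriga, so Amelia controls Auriga.
In Talus, Amelia's side holds only 10%, not > 30%.
So before the transaction, Amelia does not control Talus.
After the purchase, Amelia holds 58% of Talus directly, and Tomas's stake falls to 12%.
Vireo and Amelia together hold 10% + 58% = 68% of Talus, so Amelia controls Talus.
Amelia did not control Talus before and does after, so the clause is triggered.

Yes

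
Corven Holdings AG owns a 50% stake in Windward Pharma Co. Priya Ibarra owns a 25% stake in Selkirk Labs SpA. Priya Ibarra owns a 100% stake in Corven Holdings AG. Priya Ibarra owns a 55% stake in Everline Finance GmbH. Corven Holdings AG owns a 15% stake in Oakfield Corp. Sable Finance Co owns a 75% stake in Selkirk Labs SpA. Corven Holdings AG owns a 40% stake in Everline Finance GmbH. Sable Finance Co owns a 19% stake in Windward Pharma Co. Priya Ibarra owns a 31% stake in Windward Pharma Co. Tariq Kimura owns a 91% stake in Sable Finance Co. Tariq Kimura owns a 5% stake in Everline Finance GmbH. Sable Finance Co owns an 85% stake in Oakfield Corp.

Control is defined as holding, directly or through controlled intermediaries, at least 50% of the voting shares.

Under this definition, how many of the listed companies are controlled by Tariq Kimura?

3

Tariq holds 91% of Sable, so Tariq controls Sable.
Sable holds 75% of Selkirk, so Tariq controls Selkirk.
Sable holds 85% of Oakfield, so Tariq controls Oakfield.
No other company's threshold is met.
Tariq controls 3 companies.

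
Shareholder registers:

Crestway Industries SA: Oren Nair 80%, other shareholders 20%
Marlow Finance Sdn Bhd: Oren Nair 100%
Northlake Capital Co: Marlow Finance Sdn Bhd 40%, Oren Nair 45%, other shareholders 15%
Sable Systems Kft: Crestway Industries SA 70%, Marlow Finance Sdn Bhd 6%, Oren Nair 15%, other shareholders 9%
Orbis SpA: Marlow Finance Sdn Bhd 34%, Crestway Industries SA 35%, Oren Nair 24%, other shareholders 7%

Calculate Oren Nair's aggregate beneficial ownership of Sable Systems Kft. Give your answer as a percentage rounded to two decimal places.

Oren reaches Sable along 3 paths.
Via Crestway: 80% × 70% = 56%.
Via Marlow: 100% × 6% = 6%.
Direct stake: 15% = 15%.
Total: 56% + 6% + 15% = 77%.
Rounded: 77.00%.

77.00%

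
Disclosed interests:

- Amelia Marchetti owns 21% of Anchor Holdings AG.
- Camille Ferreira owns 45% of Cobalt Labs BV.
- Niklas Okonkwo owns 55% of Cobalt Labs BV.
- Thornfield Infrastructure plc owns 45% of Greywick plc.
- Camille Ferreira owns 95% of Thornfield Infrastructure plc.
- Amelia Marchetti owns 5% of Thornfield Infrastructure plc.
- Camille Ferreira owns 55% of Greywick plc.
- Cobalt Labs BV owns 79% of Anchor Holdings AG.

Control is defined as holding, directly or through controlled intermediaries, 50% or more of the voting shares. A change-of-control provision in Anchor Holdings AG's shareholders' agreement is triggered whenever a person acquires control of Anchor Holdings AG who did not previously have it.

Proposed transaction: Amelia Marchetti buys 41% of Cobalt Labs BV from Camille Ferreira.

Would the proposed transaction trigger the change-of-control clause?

The purchase adds only to Amelia's holdings (Camille's stake shrinks), so Amelia is the only person who could newly come to control Anchor.
Amelia's largest direct stake is 21% in Anchor, which does not meet the threshold, so Amelia controls no company.
In Anchor, Amelia's side holds only 21%, not ≥ 50%.
So before the transaction, Amelia does not control Anchor.
After the purchase, Amelia holds 41% of Cobalt directly, and Camille's stake falls to 4%.
Amelia's side now holds 41% of Cobalt, not ≥ 50%, so Amelia still does not control Cobalt.
After the transaction, Amelia's side holds 21% of Anchor, not ≥ 50%, so Amelia still does not control Anchor.
No new person acquires control, so the clause is not triggered.

No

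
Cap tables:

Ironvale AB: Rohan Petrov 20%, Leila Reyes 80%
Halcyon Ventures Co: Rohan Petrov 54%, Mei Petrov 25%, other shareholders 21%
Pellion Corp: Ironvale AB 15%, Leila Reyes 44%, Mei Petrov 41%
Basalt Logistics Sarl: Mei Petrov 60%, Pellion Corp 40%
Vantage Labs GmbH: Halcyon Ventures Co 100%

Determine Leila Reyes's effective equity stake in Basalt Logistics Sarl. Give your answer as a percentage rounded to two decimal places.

22.40%

Leila reaches Basalt along 2 paths.
Via Ironvale → Pellion: 80% × 15% × 40% = 4.8%.
Via Pellion: 44% × 40% = 17.6%.
Total: 4.8% + 17.6% = 22.4%.
Rounded: 22.40%.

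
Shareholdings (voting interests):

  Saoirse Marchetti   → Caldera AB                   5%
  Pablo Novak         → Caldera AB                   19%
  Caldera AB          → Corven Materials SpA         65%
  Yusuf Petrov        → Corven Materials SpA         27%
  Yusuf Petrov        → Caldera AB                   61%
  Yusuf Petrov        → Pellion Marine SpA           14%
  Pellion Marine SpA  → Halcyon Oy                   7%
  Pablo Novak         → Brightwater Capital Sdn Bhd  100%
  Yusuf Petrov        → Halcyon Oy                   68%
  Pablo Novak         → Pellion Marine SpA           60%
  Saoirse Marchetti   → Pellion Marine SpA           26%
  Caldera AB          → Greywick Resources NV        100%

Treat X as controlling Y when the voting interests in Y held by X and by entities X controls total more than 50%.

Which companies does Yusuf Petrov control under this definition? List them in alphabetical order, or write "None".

Caldera AB, Corven Materials SpA, Greywick Resources NV, Halcyon Oy

Yusuf holds 61% of Caldera, so Yusuf controls Caldera.
Yusuf holds 68% of Halcyon, so Yusuf controls Halcyon.
Caldera holds 100% of Greywick, so Yusuf controls Greywick.
Yusuf and Caldera together hold 27% + 65% = 92% of Corven, so Yusuf controls Corven.
No other company's threshold is met.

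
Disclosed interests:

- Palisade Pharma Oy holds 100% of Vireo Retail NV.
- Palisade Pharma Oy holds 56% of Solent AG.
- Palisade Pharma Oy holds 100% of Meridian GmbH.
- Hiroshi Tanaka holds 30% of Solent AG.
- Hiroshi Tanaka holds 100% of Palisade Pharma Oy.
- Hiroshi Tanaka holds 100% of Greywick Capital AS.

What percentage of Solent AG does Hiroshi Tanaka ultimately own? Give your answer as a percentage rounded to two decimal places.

Hiroshi reaches Solent along 2 paths.
Direct stake: 30% = 30%.
Via Palisade: 100% × 56% = 56%.
Total: 30% + 56% = 86%.
Rounded: 86.00%.

86.00%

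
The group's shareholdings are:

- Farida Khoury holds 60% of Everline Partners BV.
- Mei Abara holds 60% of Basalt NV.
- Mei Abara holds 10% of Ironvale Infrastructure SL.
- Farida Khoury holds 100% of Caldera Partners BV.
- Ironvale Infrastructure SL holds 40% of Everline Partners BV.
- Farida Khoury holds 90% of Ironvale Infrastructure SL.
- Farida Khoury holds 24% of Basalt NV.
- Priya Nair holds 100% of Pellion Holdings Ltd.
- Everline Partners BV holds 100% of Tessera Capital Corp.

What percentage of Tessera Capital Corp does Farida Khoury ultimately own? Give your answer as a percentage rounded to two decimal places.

96.00%

Farida reaches Tessera along 2 paths.
Via Everline: 60% × 100% = 60%.
Via Ironvale → Everline: 90% × 40% × 100% = 36%.
Total: 60% + 36% = 96%.
Rounded: 96.00%.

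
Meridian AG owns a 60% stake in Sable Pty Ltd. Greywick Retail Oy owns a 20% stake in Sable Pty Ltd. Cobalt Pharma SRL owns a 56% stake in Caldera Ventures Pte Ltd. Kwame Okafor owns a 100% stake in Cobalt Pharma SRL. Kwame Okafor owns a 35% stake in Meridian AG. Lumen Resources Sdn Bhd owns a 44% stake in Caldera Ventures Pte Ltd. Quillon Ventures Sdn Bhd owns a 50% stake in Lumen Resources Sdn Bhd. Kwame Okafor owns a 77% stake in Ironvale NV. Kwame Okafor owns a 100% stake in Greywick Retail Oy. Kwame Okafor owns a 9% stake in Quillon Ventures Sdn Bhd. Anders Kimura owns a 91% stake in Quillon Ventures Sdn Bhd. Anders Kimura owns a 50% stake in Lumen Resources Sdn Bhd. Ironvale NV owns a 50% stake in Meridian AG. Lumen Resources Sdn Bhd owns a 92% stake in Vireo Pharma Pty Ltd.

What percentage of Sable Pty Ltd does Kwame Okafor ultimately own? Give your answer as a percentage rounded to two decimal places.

Kwame reaches Sable along 3 paths.
Via Meridian: 35% × 60% = 21%.
Via Ironvale → Meridian: 77% × 50% × 60% = 23.1%.
Via Greywick: 100% × 20% = 20%.
Total: 21% + 23.1% + 20% = 64.1%.
Rounded: 64.10%.

64.10%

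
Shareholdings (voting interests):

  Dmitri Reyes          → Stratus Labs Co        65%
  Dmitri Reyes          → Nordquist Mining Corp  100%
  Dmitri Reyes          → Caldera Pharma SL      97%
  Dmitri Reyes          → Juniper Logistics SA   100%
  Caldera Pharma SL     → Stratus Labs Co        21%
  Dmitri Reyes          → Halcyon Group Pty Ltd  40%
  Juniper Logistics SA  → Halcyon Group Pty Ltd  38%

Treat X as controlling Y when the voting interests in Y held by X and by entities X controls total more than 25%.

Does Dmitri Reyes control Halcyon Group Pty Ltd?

Dmitri holds 100% of Juniper, so Dmitri controls Juniper.
Dmitri and Juniper together hold 40% + 38% = 78% of Halcyon, so Dmitri controls Halcyon.

Yes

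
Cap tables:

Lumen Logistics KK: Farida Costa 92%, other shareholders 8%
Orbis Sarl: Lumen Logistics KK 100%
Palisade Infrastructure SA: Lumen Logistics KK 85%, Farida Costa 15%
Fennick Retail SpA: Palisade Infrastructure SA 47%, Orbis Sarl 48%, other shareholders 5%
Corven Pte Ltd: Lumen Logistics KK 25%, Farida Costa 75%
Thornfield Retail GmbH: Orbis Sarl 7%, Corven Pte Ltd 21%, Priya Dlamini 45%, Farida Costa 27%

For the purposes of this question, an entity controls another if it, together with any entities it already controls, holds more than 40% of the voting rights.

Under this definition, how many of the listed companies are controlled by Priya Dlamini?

Priya holds 45% of Thornfield, so Priya controls Thornfield.
No other company's threshold is met.
Priya controls 1 company.

1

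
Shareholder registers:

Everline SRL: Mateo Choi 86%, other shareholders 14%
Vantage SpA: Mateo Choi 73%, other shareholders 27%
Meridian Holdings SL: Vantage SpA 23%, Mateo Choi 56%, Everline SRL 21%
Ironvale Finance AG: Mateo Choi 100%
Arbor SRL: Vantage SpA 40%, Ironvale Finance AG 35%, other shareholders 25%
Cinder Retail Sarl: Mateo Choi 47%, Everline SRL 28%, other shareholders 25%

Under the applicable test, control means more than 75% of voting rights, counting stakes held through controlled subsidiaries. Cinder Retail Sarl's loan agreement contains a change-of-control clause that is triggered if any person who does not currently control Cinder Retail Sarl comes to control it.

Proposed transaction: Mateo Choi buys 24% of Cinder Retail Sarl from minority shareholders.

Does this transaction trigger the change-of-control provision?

The purchase changes only Mateo's holdings, so Mateo is the only person who could newly come to control Cinder.
Mateo holds 86% of Everline, so Mateo controls Everline.
Mateo and Everline together hold 56% + 21% = 77% of Meridian, so Mateo controls Meridian.
Mateo holds 100% of Ironvale, so Mateo controls Ironvale.
In Cinder, Mateo's side holds only 47% + 28% = 75%, not > 75%.
So before the transaction, Mateo does not control Cinder.
After the purchase, Mateo's direct stake in Cinder rises to 47% + 24% = 71%.
Mateo and Everline together hold 71% + 28% = 99% of Cinder, so Mateo controls Cinder.
Mateo did not control Cinder before and does after, so the clause is triggered.

Yes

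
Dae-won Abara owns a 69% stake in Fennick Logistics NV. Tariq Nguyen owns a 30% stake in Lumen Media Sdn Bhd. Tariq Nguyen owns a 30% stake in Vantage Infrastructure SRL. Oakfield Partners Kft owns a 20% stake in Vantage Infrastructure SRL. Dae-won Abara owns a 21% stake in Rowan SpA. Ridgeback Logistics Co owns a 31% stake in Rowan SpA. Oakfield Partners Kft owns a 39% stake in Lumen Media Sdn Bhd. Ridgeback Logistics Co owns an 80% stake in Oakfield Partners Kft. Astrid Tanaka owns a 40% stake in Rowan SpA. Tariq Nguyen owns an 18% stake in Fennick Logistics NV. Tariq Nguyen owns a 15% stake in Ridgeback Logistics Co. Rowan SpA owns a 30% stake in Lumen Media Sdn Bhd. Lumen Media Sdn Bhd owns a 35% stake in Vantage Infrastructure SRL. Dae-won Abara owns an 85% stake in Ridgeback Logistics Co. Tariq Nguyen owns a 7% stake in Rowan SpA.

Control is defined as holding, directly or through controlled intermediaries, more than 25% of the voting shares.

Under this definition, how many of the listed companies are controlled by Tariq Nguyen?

Tariq holds 30% of Lumen, so Tariq controls Lumen.
Lumen and Tariq together hold 35% + 30% = 65% of Vantage, so Tariq controls Vantage.
No other company's threshold is met.
Tariq controls 2 companies.

2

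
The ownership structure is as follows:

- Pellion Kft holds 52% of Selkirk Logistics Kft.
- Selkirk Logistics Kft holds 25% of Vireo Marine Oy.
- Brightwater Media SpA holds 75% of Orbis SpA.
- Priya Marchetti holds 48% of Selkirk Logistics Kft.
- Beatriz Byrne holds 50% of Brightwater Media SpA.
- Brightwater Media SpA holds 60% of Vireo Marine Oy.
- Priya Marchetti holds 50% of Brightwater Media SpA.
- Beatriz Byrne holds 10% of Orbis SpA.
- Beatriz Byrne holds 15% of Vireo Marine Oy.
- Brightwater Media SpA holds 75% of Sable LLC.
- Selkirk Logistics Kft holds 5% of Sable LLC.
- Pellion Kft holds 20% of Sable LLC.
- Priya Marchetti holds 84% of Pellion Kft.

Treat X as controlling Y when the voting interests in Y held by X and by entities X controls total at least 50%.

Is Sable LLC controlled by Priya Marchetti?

Priya holds 84% of Pellion, so Priya controls Pellion.
Pellion and Priya together hold 52% + 48% = 100% of Selkirk, so Priya controls Selkirk.
Priya holds 50% of Brightwater, so Priya controls Brightwater.
Pellion and Selkirk and Brightwater together hold 20% + 5% + 75% = 100% of Sable, so Priya controls Sable.

Yes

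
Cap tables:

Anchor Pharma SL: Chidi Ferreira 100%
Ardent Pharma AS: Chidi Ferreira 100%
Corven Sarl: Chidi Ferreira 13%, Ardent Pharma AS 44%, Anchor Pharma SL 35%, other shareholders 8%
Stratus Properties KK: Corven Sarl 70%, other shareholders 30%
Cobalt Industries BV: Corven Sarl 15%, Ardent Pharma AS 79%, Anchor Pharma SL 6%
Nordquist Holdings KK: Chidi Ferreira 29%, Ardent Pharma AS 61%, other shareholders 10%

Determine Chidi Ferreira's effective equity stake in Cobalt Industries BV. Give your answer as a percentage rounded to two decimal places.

98.80%

Chidi reaches Cobalt along 5 paths.
Via Corven: 13% × 15% = 1.95%.
Via Ardent → Corven: 100% × 44% × 15% = 6.6%.
Via Anchor → Corven: 100% × 35% × 15% = 5.25%.
Via Ardent: 100% × 79% = 79%.
Via Anchor: 100% × 6% = 6%.
Total: 1.95% + 6.6% + 5.25% + 79% + 6% = 98.8%.
Rounded: 98.80%.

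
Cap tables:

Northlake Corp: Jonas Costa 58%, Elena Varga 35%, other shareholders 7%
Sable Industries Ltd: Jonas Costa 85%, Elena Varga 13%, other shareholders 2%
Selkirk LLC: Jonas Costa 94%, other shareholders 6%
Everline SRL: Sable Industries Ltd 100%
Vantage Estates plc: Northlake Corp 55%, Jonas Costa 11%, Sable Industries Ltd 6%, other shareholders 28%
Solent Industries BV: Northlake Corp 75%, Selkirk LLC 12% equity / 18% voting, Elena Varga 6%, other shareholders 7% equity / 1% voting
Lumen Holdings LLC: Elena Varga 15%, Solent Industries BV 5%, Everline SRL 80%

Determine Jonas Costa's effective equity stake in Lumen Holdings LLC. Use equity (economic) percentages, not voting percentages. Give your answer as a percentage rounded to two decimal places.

Jonas reaches Lumen along 3 paths.
Via Northlake → Solent: 58% × 75% × 5% = 2.175%.
Via Selkirk → Solent: 94% × 12% × 5% = 0.564%.
Via Sable → Everline: 85% × 100% × 80% = 68%.
Total: 2.175% + 0.564% + 68% = 70.739%.
Rounded: 70.74%.

70.74%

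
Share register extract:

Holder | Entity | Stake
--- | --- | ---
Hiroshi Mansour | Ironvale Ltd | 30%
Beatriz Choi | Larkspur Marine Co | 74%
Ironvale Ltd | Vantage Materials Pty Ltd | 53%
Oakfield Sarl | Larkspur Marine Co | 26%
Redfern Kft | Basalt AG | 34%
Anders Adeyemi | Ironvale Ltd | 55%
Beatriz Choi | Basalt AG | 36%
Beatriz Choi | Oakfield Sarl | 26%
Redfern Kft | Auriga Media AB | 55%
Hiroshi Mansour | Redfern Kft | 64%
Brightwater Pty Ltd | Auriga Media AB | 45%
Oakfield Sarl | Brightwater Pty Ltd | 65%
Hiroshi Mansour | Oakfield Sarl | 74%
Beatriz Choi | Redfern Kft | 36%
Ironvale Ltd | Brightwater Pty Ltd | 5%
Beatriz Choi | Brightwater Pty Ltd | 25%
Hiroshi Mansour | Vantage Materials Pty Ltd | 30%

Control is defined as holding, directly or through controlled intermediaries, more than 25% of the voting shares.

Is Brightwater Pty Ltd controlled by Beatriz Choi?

Yes

Beatriz holds 26% of Oakfield, so Beatriz controls Oakfield.
Oakfield and Beatriz together hold 65% + 25% = 90% of Brightwater, so Beatriz controls Brightwater.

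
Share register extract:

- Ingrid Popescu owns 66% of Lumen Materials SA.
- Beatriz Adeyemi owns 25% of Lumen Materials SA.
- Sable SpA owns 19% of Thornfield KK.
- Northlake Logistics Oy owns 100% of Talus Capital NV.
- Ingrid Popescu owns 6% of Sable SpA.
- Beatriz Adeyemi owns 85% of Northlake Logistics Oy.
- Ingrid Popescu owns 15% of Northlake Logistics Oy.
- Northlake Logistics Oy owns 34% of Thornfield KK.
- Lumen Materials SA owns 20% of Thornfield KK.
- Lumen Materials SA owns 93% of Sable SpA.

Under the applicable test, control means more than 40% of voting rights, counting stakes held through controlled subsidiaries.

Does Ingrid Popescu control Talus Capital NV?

Ingrid holds 66% of Lumen, so Ingrid controls Lumen.
Lumen and Ingrid together hold 93% + 6% = 99% of Sable, so Ingrid controls Sable.
Neither Ingrid nor any entity Ingrid controls holds any voting interest in Talus.
So Ingrid does not control Talus.

No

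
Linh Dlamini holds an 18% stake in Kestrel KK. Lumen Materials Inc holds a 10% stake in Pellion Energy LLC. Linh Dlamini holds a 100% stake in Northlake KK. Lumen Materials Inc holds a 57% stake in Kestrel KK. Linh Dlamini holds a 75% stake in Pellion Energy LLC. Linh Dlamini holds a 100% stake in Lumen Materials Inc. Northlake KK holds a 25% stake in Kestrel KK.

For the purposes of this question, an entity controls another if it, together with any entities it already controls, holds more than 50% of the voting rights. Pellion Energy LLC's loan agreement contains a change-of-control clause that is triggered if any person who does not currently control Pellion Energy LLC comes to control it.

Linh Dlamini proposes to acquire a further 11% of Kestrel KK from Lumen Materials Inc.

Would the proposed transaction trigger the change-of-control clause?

No

The purchase adds only to Linh's holdings (Lumen's stake shrinks), so Linh is the only person who could newly come to control Pellion.
Linh holds 100% of Lumen, so Linh controls Lumen.
Lumen and Linh together hold 10% + 75% = 85% of Pellion, so Linh controls Pellion.
So Linh already controls Pellion before the transaction.
After the purchase, Linh's direct stake in Kestrel rises to 18% + 11% = 29%, and Lumen's stake falls to 46%.
Linh controlled Pellion already, so this is not a new person acquiring control; every other person's position is unchanged or reduced.
No new person acquires control, so the clause is not triggered.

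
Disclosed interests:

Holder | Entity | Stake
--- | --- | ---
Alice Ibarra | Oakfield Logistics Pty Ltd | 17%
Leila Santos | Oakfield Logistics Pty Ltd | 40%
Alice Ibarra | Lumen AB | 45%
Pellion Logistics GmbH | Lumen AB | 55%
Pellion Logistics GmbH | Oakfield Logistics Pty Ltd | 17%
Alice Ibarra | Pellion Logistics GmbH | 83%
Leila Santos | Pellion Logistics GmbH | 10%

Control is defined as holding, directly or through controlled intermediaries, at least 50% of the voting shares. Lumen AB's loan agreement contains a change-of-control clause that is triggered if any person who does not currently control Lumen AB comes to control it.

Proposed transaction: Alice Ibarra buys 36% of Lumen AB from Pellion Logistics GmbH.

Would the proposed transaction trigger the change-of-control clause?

No

The purchase adds only to Alice's holdings (Pellion's stake shrinks), so Alice is the only person who could newly come to control Lumen.
Alice holds 83% of Pellion, so Alice controls Pellion.
Pellion and Alice together hold 55% + 45% = 100% of Lumen, so Alice controls Lumen.
So Alice already controls Lumen before the transaction.
After the purchase, Alice's direct stake in Lumen rises to 45% + 36% = 81%, and Pellion's stake falls to 19%.
Alice controlled Lumen already, so this is not a new person acquiring control; every other person's position is unchanged or reduced.
No new person acquires control, so the clause is not triggered.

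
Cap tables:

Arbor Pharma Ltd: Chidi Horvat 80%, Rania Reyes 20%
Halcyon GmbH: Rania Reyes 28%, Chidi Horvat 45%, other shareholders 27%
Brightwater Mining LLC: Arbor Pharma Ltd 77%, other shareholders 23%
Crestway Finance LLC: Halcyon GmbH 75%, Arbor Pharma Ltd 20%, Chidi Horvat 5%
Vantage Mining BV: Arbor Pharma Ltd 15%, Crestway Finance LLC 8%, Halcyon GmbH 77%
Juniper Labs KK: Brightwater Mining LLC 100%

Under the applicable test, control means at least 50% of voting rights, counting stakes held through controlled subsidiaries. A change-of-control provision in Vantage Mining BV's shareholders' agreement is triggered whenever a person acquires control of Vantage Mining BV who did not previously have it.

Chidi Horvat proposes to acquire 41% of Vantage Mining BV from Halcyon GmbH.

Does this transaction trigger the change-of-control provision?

Yes

The purchase adds only to Chidi's holdings (Halcyon's stake shrinks), so Chidi is the only person who could newly come to control Vantage.
Chidi holds 80% of Arbor, so Chidi controls Arbor.
Arbor holds 77% of Brightwater, so Chidi controls Brightwater.
Brightwater holds 100% of Juniper, so Chidi controls Juniper.
In Vantage, Chidi's side holds only 15%, not ≥ 50%.
So before the transaction, Chidi does not control Vantage.
After the purchase, Chidi holds 41% of Vantage directly, and Halcyon's stake falls to 36%.
Arbor and Chidi together hold 15% + 41% = 56% of Vantage, so Chidi controls Vantage.
Chidi did not control Vantage before and does after, so the clause is triggered.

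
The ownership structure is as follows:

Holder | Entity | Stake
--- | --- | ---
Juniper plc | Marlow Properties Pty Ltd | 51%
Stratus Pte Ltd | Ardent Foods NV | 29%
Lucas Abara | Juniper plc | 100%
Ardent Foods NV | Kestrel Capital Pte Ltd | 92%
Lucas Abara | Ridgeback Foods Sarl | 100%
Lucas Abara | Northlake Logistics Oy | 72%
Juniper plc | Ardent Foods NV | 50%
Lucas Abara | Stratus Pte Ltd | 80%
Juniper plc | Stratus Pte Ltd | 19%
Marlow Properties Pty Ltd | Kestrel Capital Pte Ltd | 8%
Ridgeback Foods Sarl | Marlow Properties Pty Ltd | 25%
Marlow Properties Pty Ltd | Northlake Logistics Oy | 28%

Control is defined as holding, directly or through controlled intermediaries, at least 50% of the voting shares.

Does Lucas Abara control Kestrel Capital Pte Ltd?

Lucas holds 100% of Juniper, so Lucas controls Juniper.
Juniper and Lucas together hold 19% + 80% = 99% of Stratus, so Lucas controls Stratus.
Juniper and Stratus together hold 50% + 29% = 79% of Ardent, so Lucas controls Ardent.
Lucas holds 100% of Ridgeback, so Lucas controls Ridgeback.
Ridgeback and Juniper together hold 25% + 51% = 76% of Marlow, so Lucas controls Marlow.
Ardent and Marlow together hold 92% + 8% = 100% of Kestrel, so Lucas controls Kestrel.

Yes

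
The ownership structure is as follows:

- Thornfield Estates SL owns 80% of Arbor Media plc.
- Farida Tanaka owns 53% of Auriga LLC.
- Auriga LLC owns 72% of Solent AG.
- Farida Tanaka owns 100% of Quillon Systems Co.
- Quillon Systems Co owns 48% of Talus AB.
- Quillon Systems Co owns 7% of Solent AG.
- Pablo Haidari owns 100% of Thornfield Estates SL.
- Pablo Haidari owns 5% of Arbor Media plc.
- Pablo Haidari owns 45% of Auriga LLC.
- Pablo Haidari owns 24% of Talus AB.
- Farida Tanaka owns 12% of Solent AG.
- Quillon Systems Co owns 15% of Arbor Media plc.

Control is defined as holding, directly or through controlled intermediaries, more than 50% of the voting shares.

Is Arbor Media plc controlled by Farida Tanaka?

No

Farida holds 53% of Auriga, so Farida controls Auriga.
Farida holds 100% of Quillon, so Farida controls Quillon.
Quillon and Farida and Auriga together hold 7% + 12% + 72% = 91% of Solent, so Farida controls Solent.
In Arbor, Farida's side holds only 15%, not > 50%.
So Farida does not control Arbor.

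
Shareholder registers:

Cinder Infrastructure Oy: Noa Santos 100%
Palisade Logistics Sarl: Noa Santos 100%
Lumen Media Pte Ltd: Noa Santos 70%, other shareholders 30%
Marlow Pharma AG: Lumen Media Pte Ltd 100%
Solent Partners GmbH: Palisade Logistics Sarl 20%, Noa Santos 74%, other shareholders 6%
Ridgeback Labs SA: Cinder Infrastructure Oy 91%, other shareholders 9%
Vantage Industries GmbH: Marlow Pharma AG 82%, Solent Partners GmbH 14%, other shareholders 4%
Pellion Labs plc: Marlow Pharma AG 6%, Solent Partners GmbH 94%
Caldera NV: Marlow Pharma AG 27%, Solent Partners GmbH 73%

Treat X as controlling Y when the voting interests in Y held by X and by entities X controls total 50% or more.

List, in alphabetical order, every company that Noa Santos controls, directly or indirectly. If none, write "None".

Noa holds 100% of Cinder, so Noa controls Cinder.
Noa holds 100% of Palisade, so Noa controls Palisade.
Noa holds 70% of Lumen, so Noa controls Lumen.
Lumen holds 100% of Marlow, so Noa controls Marlow.
Palisade and Noa together hold 20% + 74% = 94% of Solent, so Noa controls Solent.
Cinder holds 91% of Ridgeback, so Noa controls Ridgeback.
Marlow and Solent together hold 82% + 14% = 96% of Vantage, so Noa controls Vantage.
Marlow and Solent together hold 6% + 94% = 100% of Pellion, so Noa controls Pellion.
Marlow and Solent together hold 27% + 73% = 100% of Caldera, so Noa controls Caldera.

Caldera NV, Cinder Infrastructure Oy, Lumen Media Pte Ltd, Marlow Pharma AG, Palisade Logistics Sarl, Pellion Labs plc, Ridgeback Labs SA, Solent Partners GmbH, Vantage Industries GmbH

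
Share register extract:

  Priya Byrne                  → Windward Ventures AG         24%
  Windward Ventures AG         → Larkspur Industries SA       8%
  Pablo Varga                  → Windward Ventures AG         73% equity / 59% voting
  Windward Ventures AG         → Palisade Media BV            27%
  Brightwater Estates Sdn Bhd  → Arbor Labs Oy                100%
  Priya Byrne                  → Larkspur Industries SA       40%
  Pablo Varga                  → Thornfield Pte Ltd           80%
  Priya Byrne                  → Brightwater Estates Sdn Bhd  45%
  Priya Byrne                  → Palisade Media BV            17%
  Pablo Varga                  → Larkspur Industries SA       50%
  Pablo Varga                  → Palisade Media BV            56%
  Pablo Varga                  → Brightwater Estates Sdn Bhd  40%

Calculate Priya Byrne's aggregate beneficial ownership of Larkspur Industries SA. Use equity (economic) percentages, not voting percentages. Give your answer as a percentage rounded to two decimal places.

41.92%

Priya reaches Larkspur along 2 paths.
Direct stake: 40% = 40%.
Via Windward: 24% × 8% = 1.92%.
Total: 40% + 1.92% = 41.92%.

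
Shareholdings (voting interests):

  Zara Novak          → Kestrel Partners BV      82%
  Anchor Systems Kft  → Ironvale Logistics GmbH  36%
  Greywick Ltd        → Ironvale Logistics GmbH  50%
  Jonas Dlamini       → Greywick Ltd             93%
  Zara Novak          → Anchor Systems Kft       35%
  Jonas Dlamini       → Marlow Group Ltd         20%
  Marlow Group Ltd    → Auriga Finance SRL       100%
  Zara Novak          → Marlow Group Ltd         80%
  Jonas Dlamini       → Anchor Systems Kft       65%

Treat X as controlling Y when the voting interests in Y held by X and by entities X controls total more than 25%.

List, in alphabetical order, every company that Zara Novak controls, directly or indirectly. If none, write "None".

Anchor Systems Kft, Auriga Finance SRL, Ironvale Logistics GmbH, Kestrel Partners BV, Marlow Group Ltd

Zara holds 80% of Marlow, so Zara controls Marlow.
Zara holds 35% of Anchor, so Zara controls Anchor.
Zara holds 82% of Kestrel, so Zara controls Kestrel.
Marlow holds 100% of Auriga, so Zara controls Auriga.
Anchor holds 36% of Ironvale, so Zara controls Ironvale.
No other company's threshold is met.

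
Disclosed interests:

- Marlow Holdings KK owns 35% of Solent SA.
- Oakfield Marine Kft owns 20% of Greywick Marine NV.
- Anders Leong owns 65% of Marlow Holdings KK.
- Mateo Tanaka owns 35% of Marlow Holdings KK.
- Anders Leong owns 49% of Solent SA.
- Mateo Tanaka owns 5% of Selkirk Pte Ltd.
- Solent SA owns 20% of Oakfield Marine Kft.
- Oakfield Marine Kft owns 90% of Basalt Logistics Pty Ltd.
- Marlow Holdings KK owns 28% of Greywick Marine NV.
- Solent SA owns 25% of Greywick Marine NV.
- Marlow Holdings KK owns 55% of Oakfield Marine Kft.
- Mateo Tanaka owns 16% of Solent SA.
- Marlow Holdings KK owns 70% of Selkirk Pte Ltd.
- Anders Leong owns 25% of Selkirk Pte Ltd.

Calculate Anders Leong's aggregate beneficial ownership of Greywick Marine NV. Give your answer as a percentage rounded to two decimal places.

Anders reaches Greywick along 6 paths.
Via Marlow → Solent → Oakfield: 65% × 35% × 20% × 20% = 0.91%.
Via Solent → Oakfield: 49% × 20% × 20% = 1.96%.
Via Marlow → Oakfield: 65% × 55% × 20% = 7.15%.
Via Marlow → Solent: 65% × 35% × 25% = 5.6875%.
Via Solent: 49% × 25% = 12.25%.
Via Marlow: 65% × 28% = 18.2%.
Total: 0.91% + 1.96% + 7.15% + 5.6875% + 12.25% + 18.2% = 46.1575%.
Rounded: 46.16%.

46.16%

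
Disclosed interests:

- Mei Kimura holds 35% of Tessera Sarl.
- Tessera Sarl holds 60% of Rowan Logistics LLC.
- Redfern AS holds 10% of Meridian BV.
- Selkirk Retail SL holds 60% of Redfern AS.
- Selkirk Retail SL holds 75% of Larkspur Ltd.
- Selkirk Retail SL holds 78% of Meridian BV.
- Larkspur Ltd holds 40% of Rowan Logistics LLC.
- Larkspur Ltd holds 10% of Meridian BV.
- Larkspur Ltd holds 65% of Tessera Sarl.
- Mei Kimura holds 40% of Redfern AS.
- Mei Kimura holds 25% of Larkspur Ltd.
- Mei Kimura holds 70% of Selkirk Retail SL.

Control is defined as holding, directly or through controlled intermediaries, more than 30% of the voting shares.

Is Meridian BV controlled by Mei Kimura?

Yes

Mei holds 70% of Selkirk, so Mei controls Selkirk.
Selkirk and Mei together hold 75% + 25% = 100% of Larkspur, so Mei controls Larkspur.
Selkirk and Mei together hold 60% + 40% = 100% of Redfern, so Mei controls Redfern.
Redfern and Selkirk and Larkspur together hold 10% + 78% + 10% = 98% of Meridian, so Mei controls Meridian.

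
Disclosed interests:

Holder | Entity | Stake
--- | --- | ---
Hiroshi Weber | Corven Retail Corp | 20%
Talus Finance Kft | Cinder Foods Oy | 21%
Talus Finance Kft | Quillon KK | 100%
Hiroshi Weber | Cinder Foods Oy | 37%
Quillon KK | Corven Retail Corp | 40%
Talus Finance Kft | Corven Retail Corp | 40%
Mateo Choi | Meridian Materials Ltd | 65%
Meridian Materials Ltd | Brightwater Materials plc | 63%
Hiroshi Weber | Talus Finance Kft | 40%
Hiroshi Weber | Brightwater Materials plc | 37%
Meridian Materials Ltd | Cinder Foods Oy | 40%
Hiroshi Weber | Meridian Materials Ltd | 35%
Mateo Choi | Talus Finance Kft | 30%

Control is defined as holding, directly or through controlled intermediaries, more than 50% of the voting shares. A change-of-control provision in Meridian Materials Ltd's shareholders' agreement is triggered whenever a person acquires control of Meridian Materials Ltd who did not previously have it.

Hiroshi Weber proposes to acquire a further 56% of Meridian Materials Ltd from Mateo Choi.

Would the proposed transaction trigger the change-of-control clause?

The purchase adds only to Hiroshi's holdings (Mateo's stake shrinks), so Hiroshi is the only person who could newly come to control Meridian.
Hiroshi's largest direct stake is 40% in Talus, which does not meet the threshold, so Hiroshi controls no company.
In Meridian, Hiroshi's side holds only 35%, not > 50%.
So before the transaction, Hiroshi does not control Meridian.
After the purchase, Hiroshi's direct stake in Meridian rises to 35% + 56% = 91%, and Mateo's stake falls to 9%.
Hiroshi holds 91% of Meridian, so Hiroshi controls Meridian.
Hiroshi did not control Meridian before and does after, so the clause is triggered.

Yes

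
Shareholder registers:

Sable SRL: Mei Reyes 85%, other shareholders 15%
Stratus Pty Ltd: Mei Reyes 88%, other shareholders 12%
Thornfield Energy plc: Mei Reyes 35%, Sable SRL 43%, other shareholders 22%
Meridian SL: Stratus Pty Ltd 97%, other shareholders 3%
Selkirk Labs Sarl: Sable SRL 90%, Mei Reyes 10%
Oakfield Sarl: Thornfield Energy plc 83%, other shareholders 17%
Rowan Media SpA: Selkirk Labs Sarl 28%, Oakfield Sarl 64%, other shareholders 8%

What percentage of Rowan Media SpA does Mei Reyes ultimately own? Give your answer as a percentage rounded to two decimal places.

Mei reaches Rowan along 4 paths.
Via Sable → Selkirk: 85% × 90% × 28% = 21.42%.
Via Selkirk: 10% × 28% = 2.8%.
Via Thornfield → Oakfield: 35% × 83% × 64% = 18.592%.
Via Sable → Thornfield → Oakfield: 85% × 43% × 83% × 64% = 19.41536%.
Total: 21.42% + 2.8% + 18.592% + 19.41536% = 62.22736%.
Rounded: 62.23%.

62.23%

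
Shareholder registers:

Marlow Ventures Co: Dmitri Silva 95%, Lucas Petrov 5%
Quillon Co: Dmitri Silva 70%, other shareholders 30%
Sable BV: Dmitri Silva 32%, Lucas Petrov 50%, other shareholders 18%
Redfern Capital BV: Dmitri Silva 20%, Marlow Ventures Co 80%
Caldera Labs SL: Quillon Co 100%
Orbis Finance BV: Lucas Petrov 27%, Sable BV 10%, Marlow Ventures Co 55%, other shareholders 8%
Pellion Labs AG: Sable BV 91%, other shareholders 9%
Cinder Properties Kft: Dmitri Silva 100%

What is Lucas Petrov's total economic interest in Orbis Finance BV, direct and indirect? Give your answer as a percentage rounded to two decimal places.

34.75%

Lucas reaches Orbis along 3 paths.
Direct stake: 27% = 27%.
Via Sable: 50% × 10% = 5%.
Via Marlow: 5% × 55% = 2.75%.
Total: 27% + 5% + 2.75% = 34.75%.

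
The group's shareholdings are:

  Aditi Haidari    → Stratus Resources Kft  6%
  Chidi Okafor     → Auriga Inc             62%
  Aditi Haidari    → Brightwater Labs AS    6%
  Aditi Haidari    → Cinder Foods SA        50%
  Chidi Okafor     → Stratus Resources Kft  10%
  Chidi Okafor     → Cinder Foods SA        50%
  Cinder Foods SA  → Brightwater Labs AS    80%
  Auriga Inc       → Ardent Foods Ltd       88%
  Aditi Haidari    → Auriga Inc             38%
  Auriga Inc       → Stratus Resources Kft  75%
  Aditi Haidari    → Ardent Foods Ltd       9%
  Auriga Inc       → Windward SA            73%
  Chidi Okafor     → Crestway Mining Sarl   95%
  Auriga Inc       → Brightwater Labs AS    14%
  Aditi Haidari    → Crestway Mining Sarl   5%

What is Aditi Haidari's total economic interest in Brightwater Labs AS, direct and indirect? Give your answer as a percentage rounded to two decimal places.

51.32%

Aditi reaches Brightwater along 3 paths.
Via Cinder: 50% × 80% = 40%.
Direct stake: 6% = 6%.
Via Auriga: 38% × 14% = 5.32%.
Total: 40% + 6% + 5.32% = 51.32%.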